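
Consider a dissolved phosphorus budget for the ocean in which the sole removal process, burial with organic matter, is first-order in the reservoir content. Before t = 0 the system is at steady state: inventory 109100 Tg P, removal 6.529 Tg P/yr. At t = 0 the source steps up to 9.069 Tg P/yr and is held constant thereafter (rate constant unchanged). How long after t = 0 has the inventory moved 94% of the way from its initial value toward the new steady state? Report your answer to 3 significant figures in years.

τ = M₀/F₀ = 109100/6.529 = 16710 yr.
The remaining gap fraction is e^(−t/τ); 94% covered ⇒ e^(−t/τ) = 0.0600.
t = −τ ln(0.0600) = 16710 × 2.813 = 47010 yr.

47000 yr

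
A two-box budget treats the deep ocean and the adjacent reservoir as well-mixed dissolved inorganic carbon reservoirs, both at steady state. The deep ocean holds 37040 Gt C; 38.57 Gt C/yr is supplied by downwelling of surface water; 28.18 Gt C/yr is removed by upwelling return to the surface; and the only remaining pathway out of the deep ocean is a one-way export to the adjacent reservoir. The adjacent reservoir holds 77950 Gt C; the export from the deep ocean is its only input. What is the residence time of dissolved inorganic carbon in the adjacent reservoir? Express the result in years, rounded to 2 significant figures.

Balance the deep ocean: ΣF_in = 38.570 Gt C/yr.
Export to the adjacent reservoir = ΣF_in − (28.18) = 10.390 Gt C/yr.
At steady state the output of the adjacent reservoir equals its input, 10.390 Gt C/yr.
τ = M / F = 77950 / 10.390 = 7502 yr.

7500 yr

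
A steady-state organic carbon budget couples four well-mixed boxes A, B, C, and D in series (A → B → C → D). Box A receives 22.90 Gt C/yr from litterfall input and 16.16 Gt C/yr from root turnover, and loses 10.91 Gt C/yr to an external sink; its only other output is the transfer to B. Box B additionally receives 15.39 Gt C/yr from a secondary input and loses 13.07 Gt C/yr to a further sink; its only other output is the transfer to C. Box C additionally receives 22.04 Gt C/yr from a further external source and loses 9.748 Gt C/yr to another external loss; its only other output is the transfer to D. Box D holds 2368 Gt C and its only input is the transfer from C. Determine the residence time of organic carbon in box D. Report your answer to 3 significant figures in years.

55.4 yr

Box A: F(A→B) = (22.90 + 16.16) − 10.91 = 28.150 Gt C/yr.
Box B: F(B→C) = (28.150 + 15.39) − 13.07 = 30.470 Gt C/yr.
Box C: F(C→D) = (30.470 + 22.04) − 9.748 = 42.762 Gt C/yr.
Box D throughput = its input = 42.762 Gt C/yr; τ = 2368 / 42.762 = 55.38 yr.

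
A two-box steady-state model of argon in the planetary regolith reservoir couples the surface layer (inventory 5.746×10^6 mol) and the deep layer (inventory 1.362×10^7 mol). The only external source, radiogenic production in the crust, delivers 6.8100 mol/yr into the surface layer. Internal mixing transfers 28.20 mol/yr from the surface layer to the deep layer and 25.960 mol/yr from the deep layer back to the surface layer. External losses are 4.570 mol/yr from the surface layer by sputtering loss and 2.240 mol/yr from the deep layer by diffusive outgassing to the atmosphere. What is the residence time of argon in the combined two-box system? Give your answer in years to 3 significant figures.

Residence time in the combined system uses the total inventory and the total *external* removal — internal exchanges between the two boxes cancel.
M_total = 5.746×10^6 + 1.362×10^7 = 1.9366×10^7 mol.
ΣF_external_out = 4.570 + 2.240 = 6.8100 mol/yr.
τ = M_total / ΣF_ext = 1.9366×10^7 / 6.8100 = 2.844×10^6 yr.

2.84×10^6 yr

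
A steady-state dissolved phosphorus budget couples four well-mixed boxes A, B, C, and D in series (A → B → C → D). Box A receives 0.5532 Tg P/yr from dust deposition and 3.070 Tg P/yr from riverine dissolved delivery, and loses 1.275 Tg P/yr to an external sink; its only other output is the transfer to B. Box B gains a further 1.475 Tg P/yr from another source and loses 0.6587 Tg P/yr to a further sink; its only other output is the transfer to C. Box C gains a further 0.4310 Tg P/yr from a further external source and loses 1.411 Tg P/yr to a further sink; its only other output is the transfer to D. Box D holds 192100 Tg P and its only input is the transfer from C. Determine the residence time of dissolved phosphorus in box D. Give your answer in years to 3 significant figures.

Box A: F(A→B) = (0.5532 + 3.070) − 1.275 = 2.3482 Tg P/yr.
Box B: F(B→C) = (2.3482 + 1.475) − 0.6587 = 3.1645 Tg P/yr.
Box C: F(C→D) = (3.1645 + 0.4310) − 1.411 = 2.1845 Tg P/yr.
Box D throughput = its input = 2.1845 Tg P/yr; τ = 192100 / 2.1845 = 87940 yr.

87900 yr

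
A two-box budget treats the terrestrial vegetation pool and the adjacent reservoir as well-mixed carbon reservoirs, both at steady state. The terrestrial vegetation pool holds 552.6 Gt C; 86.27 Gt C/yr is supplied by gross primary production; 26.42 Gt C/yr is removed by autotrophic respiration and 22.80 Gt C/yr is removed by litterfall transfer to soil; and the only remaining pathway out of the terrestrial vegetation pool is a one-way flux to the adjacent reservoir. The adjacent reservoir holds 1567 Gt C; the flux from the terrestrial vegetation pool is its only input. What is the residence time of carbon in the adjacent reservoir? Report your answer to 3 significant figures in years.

42.3 yr

Balance the terrestrial vegetation pool: ΣF_in = 86.270 Gt C/yr.
Flux to the adjacent reservoir = ΣF_in − (26.42 + 22.80) = 37.050 Gt C/yr.
At steady state the output of the adjacent reservoir equals its input, 37.050 Gt C/yr.
τ = M / F = 1567 / 37.050 = 42.29 yr.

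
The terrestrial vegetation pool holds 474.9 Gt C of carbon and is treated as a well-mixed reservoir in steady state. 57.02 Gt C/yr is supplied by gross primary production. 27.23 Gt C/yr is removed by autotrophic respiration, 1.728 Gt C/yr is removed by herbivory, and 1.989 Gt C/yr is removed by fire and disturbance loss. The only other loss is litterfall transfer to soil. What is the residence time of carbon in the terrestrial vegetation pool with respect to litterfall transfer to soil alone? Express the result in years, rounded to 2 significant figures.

At steady state ΣF_in = ΣF_out.
ΣF_in = 57.020 Gt C/yr.
Litterfall transfer to soil flux = ΣF_in − (27.23 + 1.728 + 1.989) = 57.020 − 30.95 = 26.07 Gt C/yr.
τ = M / F = 474.9 / 26.07 = 18.21 yr.

18 yr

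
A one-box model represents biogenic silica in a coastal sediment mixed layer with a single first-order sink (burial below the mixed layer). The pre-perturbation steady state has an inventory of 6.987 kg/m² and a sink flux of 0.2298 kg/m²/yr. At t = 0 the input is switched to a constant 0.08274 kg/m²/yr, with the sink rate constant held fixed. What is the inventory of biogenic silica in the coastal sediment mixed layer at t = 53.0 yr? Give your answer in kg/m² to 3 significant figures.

Residence time τ = M₀/F₀ = 30.40 yr. The eventual steady state is M_∞ = M₀·(F₁/F₀) = 6.987 × 0.08274/0.2298 = 2.5157 kg/m².
The anomaly ΔM(t) = M(t) − M_∞ decays as ΔM₀·e^(−t/τ) with ΔM₀ = 6.987 − 2.5157 = 4.471 kg/m².
At t = 53.0 yr, e^(−t/τ) = e^(−1.743) = 0.1750, so ΔM = 0.7823 kg/m² and M = 2.5157 + 0.7823 = 3.2980 kg/m².

3.30 kg/m²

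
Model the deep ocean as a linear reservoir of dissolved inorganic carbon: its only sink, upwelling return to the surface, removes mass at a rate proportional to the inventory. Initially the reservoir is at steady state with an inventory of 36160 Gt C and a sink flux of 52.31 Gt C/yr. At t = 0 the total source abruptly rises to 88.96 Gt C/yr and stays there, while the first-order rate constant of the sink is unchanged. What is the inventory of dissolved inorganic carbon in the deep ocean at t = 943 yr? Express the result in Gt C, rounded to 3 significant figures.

55000 Gt C

The sink rate constant is k = F₀/M₀ = 52.31/36160 = 0.001447 yr⁻¹.
Solving dM/dt = F₁ − kM with M(0) = M₀ gives M(t) = F₁/k + (M₀ − F₁/k)·e^(−kt).
F₁/k = 88.96/0.001447 = 61495 Gt C; kt = 0.001447 × 943 = 1.364, e^(−kt) = 0.2556.
M(943) = 61495 + (36160 − 61495) × 0.2556 = 61495 − 6475 = 55019 Gt C.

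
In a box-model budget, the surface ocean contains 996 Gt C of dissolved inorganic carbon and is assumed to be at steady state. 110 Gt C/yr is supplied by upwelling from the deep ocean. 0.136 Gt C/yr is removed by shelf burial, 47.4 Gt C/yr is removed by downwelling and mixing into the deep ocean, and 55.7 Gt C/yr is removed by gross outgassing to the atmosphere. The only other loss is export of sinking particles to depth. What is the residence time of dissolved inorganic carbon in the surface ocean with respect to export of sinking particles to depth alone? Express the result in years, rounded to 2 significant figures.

At steady state ΣF_in = ΣF_out.
ΣF_in = 110.00 Gt C/yr.
Export of sinking particles to depth flux = ΣF_in − (0.136 + 47.4 + 55.7) = 110.00 − 103.2 = 6.764 Gt C/yr.
τ = M / F = 996 / 6.764 = 147.3 yr.

150 yr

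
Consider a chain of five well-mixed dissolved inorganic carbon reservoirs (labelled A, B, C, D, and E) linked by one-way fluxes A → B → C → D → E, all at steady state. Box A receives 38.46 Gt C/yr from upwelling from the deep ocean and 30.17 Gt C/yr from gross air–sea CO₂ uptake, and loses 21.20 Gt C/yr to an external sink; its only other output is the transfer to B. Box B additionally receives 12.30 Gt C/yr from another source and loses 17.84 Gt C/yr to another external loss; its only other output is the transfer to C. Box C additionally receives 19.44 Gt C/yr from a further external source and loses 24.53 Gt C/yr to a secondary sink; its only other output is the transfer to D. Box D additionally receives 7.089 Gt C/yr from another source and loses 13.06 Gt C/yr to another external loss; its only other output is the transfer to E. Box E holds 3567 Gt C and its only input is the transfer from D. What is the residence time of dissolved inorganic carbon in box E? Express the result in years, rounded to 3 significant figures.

Box A: F(A→B) = (38.46 + 30.17) − 21.20 = 47.430 Gt C/yr.
Box B: F(B→C) = (47.430 + 12.30) − 17.84 = 41.890 Gt C/yr.
Box C: F(C→D) = (41.890 + 19.44) − 24.53 = 36.800 Gt C/yr.
Box D: F(D→E) = (36.800 + 7.089) − 13.06 = 30.829 Gt C/yr.
Box E throughput = its input = 30.829 Gt C/yr; τ = 3567 / 30.829 = 115.7 yr.

116 yr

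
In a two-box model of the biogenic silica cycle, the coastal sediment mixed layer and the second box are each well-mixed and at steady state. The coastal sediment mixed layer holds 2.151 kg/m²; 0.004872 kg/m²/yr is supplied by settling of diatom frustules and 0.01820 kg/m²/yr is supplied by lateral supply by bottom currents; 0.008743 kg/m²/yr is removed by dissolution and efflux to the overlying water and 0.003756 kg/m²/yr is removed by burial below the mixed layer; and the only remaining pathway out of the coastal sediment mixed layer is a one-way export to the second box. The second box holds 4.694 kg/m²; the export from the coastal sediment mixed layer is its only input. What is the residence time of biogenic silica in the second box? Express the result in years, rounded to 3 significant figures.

Balance the coastal sediment mixed layer: ΣF_in = 0.004872 + 0.01820 = 0.023072 kg/m²/yr.
Export to the second box = ΣF_in − (0.008743 + 0.003756) = 0.010573 kg/m²/yr.
At steady state the output of the second box equals its input, 0.010573 kg/m²/yr.
τ = M / F = 4.694 / 0.010573 = 444.0 yr.

444 yr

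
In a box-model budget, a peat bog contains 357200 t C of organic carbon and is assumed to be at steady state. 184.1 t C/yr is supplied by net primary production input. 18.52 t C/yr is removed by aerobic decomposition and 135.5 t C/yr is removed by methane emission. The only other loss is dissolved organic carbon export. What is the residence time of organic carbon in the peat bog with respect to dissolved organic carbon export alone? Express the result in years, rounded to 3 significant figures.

11900 yr

At steady state ΣF_in = ΣF_out.
ΣF_in = 184.10 t C/yr.
Dissolved organic carbon export flux = ΣF_in − (18.52 + 135.5) = 184.10 − 154.0 = 30.08 t C/yr.
τ = M / F = 357200 / 30.08 = 11880 yr.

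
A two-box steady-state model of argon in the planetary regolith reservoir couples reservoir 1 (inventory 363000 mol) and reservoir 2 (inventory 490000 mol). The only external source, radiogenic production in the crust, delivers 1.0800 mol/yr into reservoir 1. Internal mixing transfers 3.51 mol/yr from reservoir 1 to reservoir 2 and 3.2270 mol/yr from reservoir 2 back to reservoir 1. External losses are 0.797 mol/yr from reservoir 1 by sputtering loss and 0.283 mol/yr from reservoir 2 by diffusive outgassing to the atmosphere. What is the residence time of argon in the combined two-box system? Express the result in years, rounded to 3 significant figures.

790000 yr

Residence time in the combined system uses the total inventory and the total *external* removal — internal exchanges between the two boxes cancel.
M_total = 363000 + 490000 = 853000 mol.
ΣF_external_out = 0.797 + 0.283 = 1.0800 mol/yr.
τ = M_total / ΣF_ext = 853000 / 1.0800 = 789800 yr.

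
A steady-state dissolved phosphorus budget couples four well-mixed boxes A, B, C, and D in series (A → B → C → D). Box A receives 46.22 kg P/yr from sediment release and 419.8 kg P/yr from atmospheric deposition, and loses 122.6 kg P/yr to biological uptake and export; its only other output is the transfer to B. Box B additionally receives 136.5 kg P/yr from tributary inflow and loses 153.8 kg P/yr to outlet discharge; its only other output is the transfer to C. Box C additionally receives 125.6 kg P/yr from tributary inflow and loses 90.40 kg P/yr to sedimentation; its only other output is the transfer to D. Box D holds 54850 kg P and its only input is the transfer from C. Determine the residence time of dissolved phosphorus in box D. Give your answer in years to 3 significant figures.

Box A: F(A→B) = (46.22 + 419.8) − 122.6 = 343.42 kg P/yr.
Box B: F(B→C) = (343.42 + 136.5) − 153.8 = 326.12 kg P/yr.
Box C: F(C→D) = (326.12 + 125.6) − 90.40 = 361.32 kg P/yr.
Box D throughput = its input = 361.32 kg P/yr; τ = 54850 / 361.32 = 151.8 yr.

152 yr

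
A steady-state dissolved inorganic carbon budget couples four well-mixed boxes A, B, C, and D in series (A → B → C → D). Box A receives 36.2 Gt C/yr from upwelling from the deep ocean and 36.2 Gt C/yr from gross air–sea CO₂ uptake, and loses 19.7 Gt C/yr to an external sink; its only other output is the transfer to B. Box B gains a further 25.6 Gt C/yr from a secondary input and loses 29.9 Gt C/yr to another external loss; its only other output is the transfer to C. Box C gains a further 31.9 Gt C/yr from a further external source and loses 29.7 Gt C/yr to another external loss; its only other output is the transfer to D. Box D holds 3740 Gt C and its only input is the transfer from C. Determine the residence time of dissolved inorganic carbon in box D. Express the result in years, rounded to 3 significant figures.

Box A: F(A→B) = (36.2 + 36.2) − 19.7 = 52.700 Gt C/yr.
Box B: F(B→C) = (52.700 + 25.6) − 29.9 = 48.400 Gt C/yr.
Box C: F(C→D) = (48.400 + 31.9) − 29.7 = 50.600 Gt C/yr.
Box D throughput = its input = 50.600 Gt C/yr; τ = 3740 / 50.600 = 73.91 yr.

73.9 yr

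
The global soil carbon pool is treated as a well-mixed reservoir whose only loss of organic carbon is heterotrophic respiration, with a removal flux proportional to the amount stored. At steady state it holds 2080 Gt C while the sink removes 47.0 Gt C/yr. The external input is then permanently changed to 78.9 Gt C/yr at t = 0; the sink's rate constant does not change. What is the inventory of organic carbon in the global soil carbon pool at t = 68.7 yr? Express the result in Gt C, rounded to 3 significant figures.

3190 Gt C

The sink rate constant is k = F₀/M₀ = 47.0/2080 = 0.02260 yr⁻¹.
Solving dM/dt = F₁ − kM with M(0) = M₀ gives M(t) = F₁/k + (M₀ − F₁/k)·e^(−kt).
F₁/k = 78.9/0.02260 = 3491.7 Gt C; kt = 0.02260 × 68.7 = 1.552, e^(−kt) = 0.2117.
M(68.7) = 3491.7 + (2080 − 3491.7) × 0.2117 = 3491.7 − 298.9 = 3192.8 Gt C.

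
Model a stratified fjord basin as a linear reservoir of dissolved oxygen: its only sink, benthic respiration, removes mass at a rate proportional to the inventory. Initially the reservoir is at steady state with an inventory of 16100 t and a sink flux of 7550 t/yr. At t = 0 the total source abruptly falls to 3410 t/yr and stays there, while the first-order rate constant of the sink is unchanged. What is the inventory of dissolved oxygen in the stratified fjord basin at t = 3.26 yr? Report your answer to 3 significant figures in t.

9190 t

τ = M₀/F₀ = 16100/7550 = 2.132 yr; rate constant k = 1/τ.
New steady state M_∞ = F₁/k = F₁·τ = 3410 × 2.132 = 7271.7 t.
M(t) = M_∞ + (M₀ − M_∞)·e^(−t/τ); t/τ = 3.26/2.132 = 1.529, so e^(−t/τ) = 0.2168.
M(t) = 7271.7 + 8828 × 0.2168 = 9185.7 t.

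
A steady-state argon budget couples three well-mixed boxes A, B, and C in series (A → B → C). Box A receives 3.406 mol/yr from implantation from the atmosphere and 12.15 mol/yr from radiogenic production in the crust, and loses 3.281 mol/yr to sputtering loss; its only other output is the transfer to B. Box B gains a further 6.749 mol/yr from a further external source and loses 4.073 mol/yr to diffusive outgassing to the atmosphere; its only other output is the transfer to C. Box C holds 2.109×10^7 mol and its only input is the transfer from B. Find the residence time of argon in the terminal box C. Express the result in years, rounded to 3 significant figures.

Box A: F(A→B) = (3.406 + 12.15) − 3.281 = 12.275 mol/yr.
Box B: F(B→C) = (12.275 + 6.749) − 4.073 = 14.951 mol/yr.
Box C throughput = its input = 14.951 mol/yr; τ = 2.109×10^7 / 14.951 = 1.411×10^6 yr.

1.41×10^6 yr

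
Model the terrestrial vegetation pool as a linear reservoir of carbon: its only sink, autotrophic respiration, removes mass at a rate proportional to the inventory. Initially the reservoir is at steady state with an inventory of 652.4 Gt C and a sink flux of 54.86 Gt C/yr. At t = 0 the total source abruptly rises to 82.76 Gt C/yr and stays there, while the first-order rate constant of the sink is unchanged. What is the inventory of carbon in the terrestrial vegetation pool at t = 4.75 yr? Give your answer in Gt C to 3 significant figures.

Residence time τ = M₀/F₀ = 11.89 yr. The eventual steady state is M_∞ = M₀·(F₁/F₀) = 652.4 × 82.76/54.86 = 984.19 Gt C.
The anomaly ΔM(t) = M(t) − M_∞ decays as ΔM₀·e^(−t/τ) with ΔM₀ = 652.4 − 984.19 = −331.8 Gt C.
At t = 4.75 yr, e^(−t/τ) = e^(−0.3994) = 0.6707, so ΔM = −222.5 Gt C and M = 984.19 − 222.5 = 761.66 Gt C.

762 Gt C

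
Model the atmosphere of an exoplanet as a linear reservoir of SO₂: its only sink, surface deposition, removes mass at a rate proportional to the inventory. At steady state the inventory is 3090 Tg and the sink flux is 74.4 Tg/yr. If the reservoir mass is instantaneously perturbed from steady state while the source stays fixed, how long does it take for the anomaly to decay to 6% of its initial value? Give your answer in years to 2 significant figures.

120 yr

For a linear reservoir the anomaly decays as exp(−t/τ) with τ = M/F = 3090/74.4 = 41.53 yr.
exp(−t/τ) = 0.06 ⇒ t = −τ ln(0.06) = 41.53 × 2.813 = 116.8 yr.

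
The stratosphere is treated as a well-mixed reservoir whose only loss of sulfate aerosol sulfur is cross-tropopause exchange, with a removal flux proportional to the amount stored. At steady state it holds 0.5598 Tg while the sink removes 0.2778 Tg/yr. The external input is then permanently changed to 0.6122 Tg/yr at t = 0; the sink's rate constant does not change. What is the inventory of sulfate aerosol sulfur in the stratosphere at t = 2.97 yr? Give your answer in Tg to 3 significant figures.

1.08 Tg

τ = M₀/F₀ = 0.5598/0.2778 = 2.015 yr; rate constant k = 1/τ.
New steady state M_∞ = F₁/k = F₁·τ = 0.6122 × 2.015 = 1.2337 Tg.
M(t) = M_∞ + (M₀ − M_∞)·e^(−t/τ); t/τ = 2.97/2.015 = 1.474, so e^(−t/τ) = 0.2290.
M(t) = 1.2337 − 0.6739 × 0.2290 = 1.0793 Tg.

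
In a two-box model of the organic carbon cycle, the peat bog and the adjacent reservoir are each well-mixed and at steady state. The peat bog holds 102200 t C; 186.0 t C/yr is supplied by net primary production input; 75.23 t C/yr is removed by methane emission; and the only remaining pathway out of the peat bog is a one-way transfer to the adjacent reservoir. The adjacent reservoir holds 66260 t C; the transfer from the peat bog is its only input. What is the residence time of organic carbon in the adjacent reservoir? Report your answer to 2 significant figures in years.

600 yr

Balance the peat bog: ΣF_in = 186.00 t C/yr.
Transfer to the adjacent reservoir = ΣF_in − (75.23) = 110.77 t C/yr.
At steady state the output of the adjacent reservoir equals its input, 110.77 t C/yr.
τ = M / F = 66260 / 110.77 = 598.2 yr.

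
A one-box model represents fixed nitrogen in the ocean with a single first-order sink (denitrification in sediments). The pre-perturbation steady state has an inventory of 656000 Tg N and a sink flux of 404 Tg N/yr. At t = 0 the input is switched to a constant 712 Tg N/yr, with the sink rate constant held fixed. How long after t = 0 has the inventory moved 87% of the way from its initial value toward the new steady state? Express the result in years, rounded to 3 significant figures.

3310 yr

τ = M₀/F₀ = 656000/404 = 1624 yr.
The remaining gap fraction is e^(−t/τ); 87% covered ⇒ e^(−t/τ) = 0.130.
t = −τ ln(0.130) = 1624 × 2.040 = 3313 yr.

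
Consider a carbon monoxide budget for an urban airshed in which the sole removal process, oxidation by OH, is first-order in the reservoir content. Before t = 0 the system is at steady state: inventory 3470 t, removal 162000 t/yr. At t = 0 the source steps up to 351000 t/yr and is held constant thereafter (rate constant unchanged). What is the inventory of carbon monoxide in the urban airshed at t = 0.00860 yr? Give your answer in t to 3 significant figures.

4810 t

The sink rate constant is k = F₀/M₀ = 162000/3470 = 46.69 yr⁻¹.
Solving dM/dt = F₁ − kM with M(0) = M₀ gives M(t) = F₁/k + (M₀ − F₁/k)·e^(−kt).
F₁/k = 351000/46.69 = 7518.3 t; kt = 46.69 × 0.00860 = 0.4015, e^(−kt) = 0.6693.
M(0.00860) = 7518.3 + (3470 − 7518.3) × 0.6693 = 7518.3 − 2710 = 4808.7 t.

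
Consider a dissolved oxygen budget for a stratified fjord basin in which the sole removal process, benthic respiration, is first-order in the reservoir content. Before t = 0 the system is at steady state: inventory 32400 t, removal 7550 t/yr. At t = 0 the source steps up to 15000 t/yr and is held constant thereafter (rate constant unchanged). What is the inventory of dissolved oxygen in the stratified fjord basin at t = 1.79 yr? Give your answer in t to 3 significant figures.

43300 t

The sink rate constant is k = F₀/M₀ = 7550/32400 = 0.2330 yr⁻¹.
Solving dM/dt = F₁ − kM with M(0) = M₀ gives M(t) = F₁/k + (M₀ − F₁/k)·e^(−kt).
F₁/k = 15000/0.2330 = 64371 t; kt = 0.2330 × 1.79 = 0.4171, e^(−kt) = 0.6589.
M(1.79) = 64371 + (32400 − 64371) × 0.6589 = 64371 − 21070 = 43304 t.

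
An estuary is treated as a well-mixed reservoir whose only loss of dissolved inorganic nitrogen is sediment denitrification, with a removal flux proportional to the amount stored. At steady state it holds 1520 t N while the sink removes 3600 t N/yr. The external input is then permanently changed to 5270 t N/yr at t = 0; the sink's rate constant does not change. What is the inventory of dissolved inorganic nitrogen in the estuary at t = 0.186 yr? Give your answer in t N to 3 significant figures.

Residence time τ = M₀/F₀ = 0.4222 yr. The eventual steady state is M_∞ = M₀·(F₁/F₀) = 1520 × 5270/3600 = 2225.1 t N.
The anomaly ΔM(t) = M(t) − M_∞ decays as ΔM₀·e^(−t/τ) with ΔM₀ = 1520 − 2225.1 = −705.1 t N.
At t = 0.186 yr, e^(−t/τ) = e^(−0.4405) = 0.6437, so ΔM = −453.9 t N and M = 2225.1 − 453.9 = 1771.2 t N.

1770 t N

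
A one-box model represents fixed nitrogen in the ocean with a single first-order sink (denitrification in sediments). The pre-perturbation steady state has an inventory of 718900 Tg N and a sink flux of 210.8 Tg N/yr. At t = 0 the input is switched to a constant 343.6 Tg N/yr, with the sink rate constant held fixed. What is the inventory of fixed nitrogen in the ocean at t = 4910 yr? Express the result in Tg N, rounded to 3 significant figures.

The sink rate constant is k = F₀/M₀ = 210.8/718900 = 0.0002932 yr⁻¹.
Solving dM/dt = F₁ − kM with M(0) = M₀ gives M(t) = F₁/k + (M₀ − F₁/k)·e^(−kt).
F₁/k = 343.6/0.0002932 = 1.1718×10^6 Tg N; kt = 0.0002932 × 4910 = 1.440, e^(−kt) = 0.2370.
M(4910) = 1.1718×10^6 + (718900 − 1.1718×10^6) × 0.2370 = 1.1718×10^6 − 107300 = 1.0645×10^6 Tg N.

1.06×10^6 Tg N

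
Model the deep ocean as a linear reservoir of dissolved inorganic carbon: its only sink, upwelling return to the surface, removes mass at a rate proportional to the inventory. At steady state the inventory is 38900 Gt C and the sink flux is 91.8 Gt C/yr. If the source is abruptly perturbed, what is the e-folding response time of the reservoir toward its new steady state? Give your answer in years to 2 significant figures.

420 yr

For a linear reservoir the response time equals the residence time τ = M/F.
τ = 38900 / 91.8 = 423.7 yr.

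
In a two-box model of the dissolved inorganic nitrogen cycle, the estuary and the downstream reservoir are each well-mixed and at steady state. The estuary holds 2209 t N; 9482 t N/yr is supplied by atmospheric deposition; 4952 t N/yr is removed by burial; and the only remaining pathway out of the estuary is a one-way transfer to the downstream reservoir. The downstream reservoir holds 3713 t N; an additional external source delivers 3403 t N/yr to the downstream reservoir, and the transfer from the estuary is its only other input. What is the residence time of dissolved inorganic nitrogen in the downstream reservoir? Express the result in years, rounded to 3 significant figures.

0.468 yr

Balance the estuary: ΣF_in = 9482.0 t N/yr.
Transfer to the downstream reservoir = ΣF_in − (4952) = 4530.0 t N/yr.
Total input to the downstream reservoir = 4530.0 + 3403 = 7933.0 t N/yr; at steady state this equals its total output.
τ = M / F = 3713 / 7933.0 = 0.4680 yr.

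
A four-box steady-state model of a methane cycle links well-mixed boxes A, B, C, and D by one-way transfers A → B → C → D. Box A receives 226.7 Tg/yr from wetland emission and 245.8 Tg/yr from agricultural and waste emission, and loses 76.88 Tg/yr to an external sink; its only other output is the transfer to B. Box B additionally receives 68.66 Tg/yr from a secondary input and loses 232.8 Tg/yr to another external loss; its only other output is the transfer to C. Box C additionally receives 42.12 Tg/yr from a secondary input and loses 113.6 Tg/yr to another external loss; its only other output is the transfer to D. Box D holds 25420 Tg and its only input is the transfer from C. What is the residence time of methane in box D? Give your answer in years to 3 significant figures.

159 yr

Box A: F(A→B) = (226.7 + 245.8) − 76.88 = 395.62 Tg/yr.
Box B: F(B→C) = (395.62 + 68.66) − 232.8 = 231.48 Tg/yr.
Box C: F(C→D) = (231.48 + 42.12) − 113.6 = 160.00 Tg/yr.
Box D throughput = its input = 160.00 Tg/yr; τ = 25420 / 160.00 = 158.9 yr.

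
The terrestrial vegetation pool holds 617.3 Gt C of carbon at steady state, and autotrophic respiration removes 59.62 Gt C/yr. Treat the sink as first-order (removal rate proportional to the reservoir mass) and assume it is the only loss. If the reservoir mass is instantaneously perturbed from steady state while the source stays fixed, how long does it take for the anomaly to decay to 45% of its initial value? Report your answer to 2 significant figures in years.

8.3 yr

For a linear reservoir the anomaly decays as exp(−t/τ) with τ = M/F = 617.3/59.62 = 10.35 yr.
exp(−t/τ) = 0.45 ⇒ t = −τ ln(0.45) = 10.35 × 0.7985 = 8.268 yr.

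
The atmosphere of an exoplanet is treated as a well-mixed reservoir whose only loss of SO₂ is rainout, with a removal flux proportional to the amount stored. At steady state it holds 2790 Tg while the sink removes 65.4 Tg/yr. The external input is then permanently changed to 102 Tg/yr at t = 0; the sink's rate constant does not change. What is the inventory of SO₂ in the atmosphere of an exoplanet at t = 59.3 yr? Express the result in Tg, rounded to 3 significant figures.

3960 Tg

Residence time τ = M₀/F₀ = 42.66 yr. The eventual steady state is M_∞ = M₀·(F₁/F₀) = 2790 × 102/65.4 = 4351.4 Tg.
The anomaly ΔM(t) = M(t) − M_∞ decays as ΔM₀·e^(−t/τ) with ΔM₀ = 2790 − 4351.4 = −1561 Tg.
At t = 59.3 yr, e^(−t/τ) = e^(−1.390) = 0.2491, so ΔM = −388.9 Tg and M = 4351.4 − 388.9 = 3962.5 Tg.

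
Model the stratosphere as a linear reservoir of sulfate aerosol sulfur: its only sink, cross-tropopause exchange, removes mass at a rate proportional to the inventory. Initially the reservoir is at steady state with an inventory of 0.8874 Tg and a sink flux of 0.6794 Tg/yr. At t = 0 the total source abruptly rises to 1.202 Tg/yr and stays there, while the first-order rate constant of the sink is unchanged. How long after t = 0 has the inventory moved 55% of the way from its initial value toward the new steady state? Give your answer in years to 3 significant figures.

τ = M₀/F₀ = 0.8874/0.6794 = 1.306 yr.
The remaining gap fraction is e^(−t/τ); 55% covered ⇒ e^(−t/τ) = 0.450.
t = −τ ln(0.450) = 1.306 × 0.7985 = 1.043 yr.

1.04 yr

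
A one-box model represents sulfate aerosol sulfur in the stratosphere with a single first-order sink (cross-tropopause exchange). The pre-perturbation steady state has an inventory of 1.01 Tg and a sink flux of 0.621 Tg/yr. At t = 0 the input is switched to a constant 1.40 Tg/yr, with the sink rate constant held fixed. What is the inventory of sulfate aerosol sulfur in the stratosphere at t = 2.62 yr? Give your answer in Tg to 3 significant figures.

The sink rate constant is k = F₀/M₀ = 0.621/1.01 = 0.6149 yr⁻¹.
Solving dM/dt = F₁ − kM with M(0) = M₀ gives M(t) = F₁/k + (M₀ − F₁/k)·e^(−kt).
F₁/k = 1.40/0.6149 = 2.2770 Tg; kt = 0.6149 × 2.62 = 1.611, e^(−kt) = 0.1997.
M(2.62) = 2.2770 + (1.01 − 2.2770) × 0.1997 = 2.2770 − 0.2530 = 2.0240 Tg.

2.02 Tg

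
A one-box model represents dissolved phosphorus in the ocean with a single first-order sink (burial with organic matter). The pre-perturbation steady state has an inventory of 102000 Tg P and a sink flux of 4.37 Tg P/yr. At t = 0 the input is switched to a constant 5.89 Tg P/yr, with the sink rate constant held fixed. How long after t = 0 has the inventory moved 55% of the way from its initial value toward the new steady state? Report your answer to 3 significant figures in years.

τ = M₀/F₀ = 102000/4.37 = 23340 yr.
The remaining gap fraction is e^(−t/τ); 55% covered ⇒ e^(−t/τ) = 0.450.
t = −τ ln(0.450) = 23340 × 0.7985 = 18640 yr.

18600 yr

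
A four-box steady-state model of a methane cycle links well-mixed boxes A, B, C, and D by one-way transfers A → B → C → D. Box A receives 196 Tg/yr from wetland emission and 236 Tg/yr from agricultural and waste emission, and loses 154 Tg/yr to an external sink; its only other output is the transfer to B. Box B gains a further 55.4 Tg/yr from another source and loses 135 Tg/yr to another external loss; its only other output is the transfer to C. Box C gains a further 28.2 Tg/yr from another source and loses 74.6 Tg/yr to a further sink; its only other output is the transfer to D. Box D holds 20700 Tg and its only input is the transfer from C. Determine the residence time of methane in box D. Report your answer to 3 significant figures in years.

Box A: F(A→B) = (196 + 236) − 154 = 278.00 Tg/yr.
Box B: F(B→C) = (278.00 + 55.4) − 135 = 198.40 Tg/yr.
Box C: F(C→D) = (198.40 + 28.2) − 74.6 = 152.00 Tg/yr.
Box D throughput = its input = 152.00 Tg/yr; τ = 20700 / 152.00 = 136.2 yr.

136 yr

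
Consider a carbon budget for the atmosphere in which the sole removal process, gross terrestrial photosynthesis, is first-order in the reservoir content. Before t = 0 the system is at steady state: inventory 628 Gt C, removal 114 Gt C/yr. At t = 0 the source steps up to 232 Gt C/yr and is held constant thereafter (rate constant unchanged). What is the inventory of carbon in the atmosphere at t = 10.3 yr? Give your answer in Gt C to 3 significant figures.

The sink rate constant is k = F₀/M₀ = 114/628 = 0.1815 yr⁻¹.
Solving dM/dt = F₁ − kM with M(0) = M₀ gives M(t) = F₁/k + (M₀ − F₁/k)·e^(−kt).
F₁/k = 232/0.1815 = 1278.0 Gt C; kt = 0.1815 × 10.3 = 1.870, e^(−kt) = 0.1542.
M(10.3) = 1278.0 + (628 − 1278.0) × 0.1542 = 1278.0 − 100.2 = 1177.8 Gt C.

1180 Gt C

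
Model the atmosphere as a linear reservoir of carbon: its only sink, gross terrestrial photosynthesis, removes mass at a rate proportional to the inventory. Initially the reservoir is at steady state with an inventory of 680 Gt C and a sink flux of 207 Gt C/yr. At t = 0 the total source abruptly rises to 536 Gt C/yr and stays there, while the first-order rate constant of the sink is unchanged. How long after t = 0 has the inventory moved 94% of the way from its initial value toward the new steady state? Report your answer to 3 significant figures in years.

τ = M₀/F₀ = 680/207 = 3.285 yr.
The remaining gap fraction is e^(−t/τ); 94% covered ⇒ e^(−t/τ) = 0.0600.
t = −τ ln(0.0600) = 3.285 × 2.813 = 9.242 yr.

9.24 yr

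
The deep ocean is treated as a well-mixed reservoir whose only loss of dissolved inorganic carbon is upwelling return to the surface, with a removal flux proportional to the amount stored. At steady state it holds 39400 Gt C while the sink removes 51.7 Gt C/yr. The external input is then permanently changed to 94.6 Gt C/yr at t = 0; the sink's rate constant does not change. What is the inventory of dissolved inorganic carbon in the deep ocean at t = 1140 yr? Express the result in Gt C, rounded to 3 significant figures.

Residence time τ = M₀/F₀ = 762.1 yr. The eventual steady state is M_∞ = M₀·(F₁/F₀) = 39400 × 94.6/51.7 = 72094 Gt C.
The anomaly ΔM(t) = M(t) − M_∞ decays as ΔM₀·e^(−t/τ) with ΔM₀ = 39400 − 72094 = −32690 Gt C.
At t = 1140 yr, e^(−t/τ) = e^(−1.496) = 0.2240, so ΔM = −7325 Gt C and M = 72094 − 7325 = 64769 Gt C.

64800 Gt C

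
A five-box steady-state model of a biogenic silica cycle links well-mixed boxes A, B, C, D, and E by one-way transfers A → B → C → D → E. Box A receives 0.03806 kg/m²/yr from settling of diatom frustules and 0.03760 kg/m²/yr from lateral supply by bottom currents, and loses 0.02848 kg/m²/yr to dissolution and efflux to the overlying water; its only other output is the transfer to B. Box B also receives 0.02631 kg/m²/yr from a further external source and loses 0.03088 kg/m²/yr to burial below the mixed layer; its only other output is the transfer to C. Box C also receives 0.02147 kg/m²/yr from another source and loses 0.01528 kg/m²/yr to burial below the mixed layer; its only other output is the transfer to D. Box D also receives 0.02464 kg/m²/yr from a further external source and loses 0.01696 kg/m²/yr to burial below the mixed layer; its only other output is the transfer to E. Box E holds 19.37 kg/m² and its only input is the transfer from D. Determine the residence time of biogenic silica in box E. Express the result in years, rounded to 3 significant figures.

343 yr

Box A: F(A→B) = (0.03806 + 0.03760) − 0.02848 = 0.047180 kg/m²/yr.
Box B: F(B→C) = (0.047180 + 0.02631) − 0.03088 = 0.042610 kg/m²/yr.
Box C: F(C→D) = (0.042610 + 0.02147) − 0.01528 = 0.048800 kg/m²/yr.
Box D: F(D→E) = (0.048800 + 0.02464) − 0.01696 = 0.056480 kg/m²/yr.
Box E throughput = its input = 0.056480 kg/m²/yr; τ = 19.37 / 0.056480 = 343.0 yr.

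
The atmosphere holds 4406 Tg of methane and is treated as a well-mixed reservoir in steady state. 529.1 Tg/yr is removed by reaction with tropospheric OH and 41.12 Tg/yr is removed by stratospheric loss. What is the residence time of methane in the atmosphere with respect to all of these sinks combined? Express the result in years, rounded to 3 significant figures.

Total removal flux = 529.1 + 41.12 = 570.22 Tg/yr.
τ = M / ΣF_out = 4406 / 570.22 = 7.727 yr.

7.73 yr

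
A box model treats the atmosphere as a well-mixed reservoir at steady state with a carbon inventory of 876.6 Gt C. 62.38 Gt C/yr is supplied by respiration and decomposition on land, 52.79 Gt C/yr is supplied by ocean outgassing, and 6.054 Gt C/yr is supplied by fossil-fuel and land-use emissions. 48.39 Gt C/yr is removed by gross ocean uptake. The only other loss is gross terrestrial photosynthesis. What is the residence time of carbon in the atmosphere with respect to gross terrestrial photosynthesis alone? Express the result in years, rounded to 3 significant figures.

12.0 yr

At steady state ΣF_in = ΣF_out.
ΣF_in = 62.38 + 52.79 + 6.054 = 121.22 Gt C/yr.
Gross terrestrial photosynthesis flux = ΣF_in − (48.39) = 121.22 − 48.39 = 72.83 Gt C/yr.
τ = M / F = 876.6 / 72.83 = 12.04 yr.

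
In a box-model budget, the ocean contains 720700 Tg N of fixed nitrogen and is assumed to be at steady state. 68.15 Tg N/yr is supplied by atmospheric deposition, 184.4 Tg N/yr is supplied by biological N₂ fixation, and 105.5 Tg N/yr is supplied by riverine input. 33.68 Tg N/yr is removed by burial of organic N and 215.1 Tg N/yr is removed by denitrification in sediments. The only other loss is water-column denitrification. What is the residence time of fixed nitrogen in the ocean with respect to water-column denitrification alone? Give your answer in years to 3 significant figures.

At steady state ΣF_in = ΣF_out.
ΣF_in = 68.15 + 184.4 + 105.5 = 358.05 Tg N/yr.
Water-column denitrification flux = ΣF_in − (33.68 + 215.1) = 358.05 − 248.8 = 109.3 Tg N/yr.
τ = M / F = 720700 / 109.3 = 6596 yr.

6600 yr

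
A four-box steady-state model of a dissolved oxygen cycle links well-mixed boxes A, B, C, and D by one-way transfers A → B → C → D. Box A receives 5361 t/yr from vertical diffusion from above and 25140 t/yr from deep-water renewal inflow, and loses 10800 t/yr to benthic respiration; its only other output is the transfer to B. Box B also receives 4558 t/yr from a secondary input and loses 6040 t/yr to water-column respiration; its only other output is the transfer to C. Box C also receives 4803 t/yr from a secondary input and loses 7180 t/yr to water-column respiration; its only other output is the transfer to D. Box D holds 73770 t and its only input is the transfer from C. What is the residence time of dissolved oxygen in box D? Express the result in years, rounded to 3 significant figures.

4.66 yr

Box A: F(A→B) = (5361 + 25140) − 10800 = 19701 t/yr.
Box B: F(B→C) = (19701 + 4558) − 6040 = 18219 t/yr.
Box C: F(C→D) = (18219 + 4803) − 7180 = 15842 t/yr.
Box D throughput = its input = 15842 t/yr; τ = 73770 / 15842 = 4.657 yr.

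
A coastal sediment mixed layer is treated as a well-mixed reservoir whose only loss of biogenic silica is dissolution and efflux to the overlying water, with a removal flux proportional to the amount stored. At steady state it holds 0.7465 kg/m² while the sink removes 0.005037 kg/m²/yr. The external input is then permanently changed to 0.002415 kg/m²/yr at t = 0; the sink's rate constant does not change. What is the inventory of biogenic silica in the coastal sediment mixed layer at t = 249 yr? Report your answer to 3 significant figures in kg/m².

τ = M₀/F₀ = 0.7465/0.005037 = 148.2 yr; rate constant k = 1/τ.
New steady state M_∞ = F₁/k = F₁·τ = 0.002415 × 148.2 = 0.35791 kg/m².
M(t) = M_∞ + (M₀ − M_∞)·e^(−t/τ); t/τ = 249/148.2 = 1.680, so e^(−t/τ) = 0.1864.
M(t) = 0.35791 + 0.3886 × 0.1864 = 0.43032 kg/m².

0.430 kg/m²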